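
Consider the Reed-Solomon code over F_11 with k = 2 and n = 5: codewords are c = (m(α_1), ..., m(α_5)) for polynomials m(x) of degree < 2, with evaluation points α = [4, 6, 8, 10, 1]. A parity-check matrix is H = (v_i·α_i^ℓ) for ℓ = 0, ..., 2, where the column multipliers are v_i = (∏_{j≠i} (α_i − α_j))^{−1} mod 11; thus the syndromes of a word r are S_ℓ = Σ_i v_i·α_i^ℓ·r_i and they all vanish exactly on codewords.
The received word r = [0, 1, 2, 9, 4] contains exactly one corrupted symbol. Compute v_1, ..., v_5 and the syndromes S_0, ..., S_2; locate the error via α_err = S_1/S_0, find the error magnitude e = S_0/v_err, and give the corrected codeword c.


S = (2, 9, 2), error at position 4, error magnitude e = 6, c = [0, 1, 2, 3, 4].

Step 1: column multipliers v_i = (∏_{j≠i}(α_i − α_j))^{−1} mod 11.
  i = 1 (α = 4): (4−6)(4−8)(4−10)(4−1) = (−2)·(−4)·(−6)·3 = −144 ≡ 10, so v_1 = 10^{−1} = 10 (mod 11).
  i = 2 (α = 6): (6−4)(6−8)(6−10)(6−1) = 2·(−2)·(−4)·5 = 80 ≡ 3, so v_2 = 3^{−1} = 4 (mod 11).
  i = 3 (α = 8): (8−4)(8−6)(8−10)(8−1) = 4·2·(−2)·7 = −112 ≡ 9, so v_3 = 9^{−1} = 5 (mod 11).
  i = 4 (α = 10): (10−4)(10−6)(10−8)(10−1) = 6·4·2·9 = 432 ≡ 3, so v_4 = 3^{−1} = 4 (mod 11).
  i = 5 (α = 1): (1−4)(1−6)(1−8)(1−10) = (−3)·(−5)·(−7)·(−9) = 945 ≡ 10, so v_5 = 10^{−1} = 10 (mod 11).
  v = [10, 4, 5, 4, 10].
Step 2: syndromes of r = [0, 1, 2, 9, 4] (all sums mod 11).
  S_0 = Σ v_i r_i = 10·0 + 4·1 + 5·2 + 4·9 + 10·4 = 90 ≡ 2.
  S_1 = Σ v_i α_i r_i = 10·4·0 + 4·6·1 + 5·8·2 + 4·10·9 + 10·1·4 = 504 ≡ 9.
  α_i^2 mod 11 = [5, 3, 9, 1, 1].
  S_2 = Σ v_i α_i^2 r_i = 10·5·0 + 4·3·1 + 5·9·2 + 4·1·9 + 10·1·4 = 178 ≡ 2.
  S = (2, 9, 2) ≠ 0, so r is not a codeword (an error is present).
Step 3: locate the error. For a single error e at position i, S_ℓ = v_i·e·α_i^ℓ, so α_err = S_1/S_0.
  S_0^{−1} = 2^{−1} = 6 (mod 11), so α_err = 9·6 = 54 ≡ 10 = α_4. Error position i = 4.
  Consistency check: S_2/S_1 = 2·5 = 10 ≡ 10 = α_err ✓ (single-error assumption holds).
Step 4: error magnitude e = S_0/v_4 = S_0·∏_{j≠4}(α_4 − α_j) = 2·3 = 6 ≡ 6 (mod 11).
Step 5: correct position 4: c_4 = r_4 − e = 9 − 6 ≡ 3 (mod 11). Hence c = [0, 1, 2, 3, 4].
  Check: interpolating c through the α_i gives m(x) = 9 + 6·x (degree < 2) with m(α_i) = c_i for every i, so c is indeed a codeword.


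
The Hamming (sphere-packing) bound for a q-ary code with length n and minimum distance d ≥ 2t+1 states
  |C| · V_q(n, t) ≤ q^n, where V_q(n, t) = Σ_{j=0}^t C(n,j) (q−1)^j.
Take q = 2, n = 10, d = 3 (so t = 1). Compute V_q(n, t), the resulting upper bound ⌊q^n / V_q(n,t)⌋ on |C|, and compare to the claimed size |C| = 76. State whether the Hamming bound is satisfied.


V_q(n, t) = 11, q^n = 1024, Hamming bound = 93, |C| = 76 ≤ bound (satisfied).

Step 1: Compute V_q(n, t) = Σ_{j=0}^1 C(n, j) (q−1)^j.
  j = 0: C(10,0)·(1)^0 = 1·1 = 1.
  j = 1: C(10,1)·(1)^1 = 10·1 = 10.
  V_q(n, t) = 1 + 10 = 11.
Step 2: q^n = 2^10 = 1024.
Step 3: Hamming bound ⌊q^n / V_q(n,t)⌋ = ⌊1024/11⌋ = 93.
Step 4: Compare |C| = 76 to 93: satisfied.
The claimed |C| lies below the Hamming bound.


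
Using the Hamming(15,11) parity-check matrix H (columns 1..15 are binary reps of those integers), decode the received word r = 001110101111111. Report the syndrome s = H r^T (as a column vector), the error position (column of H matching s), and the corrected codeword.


s = (1, 1, 0, 1)^T, error position = 13, corrected codeword c = 001110101111011

Compute s = H r^T mod 2 one row at a time:
  s_1 = 0 + 1 + 1 + 1 + 1 + 1 + 1 + 1 = 7 ≡ 1 (mod 2).
  s_2 = 1 + 1 + 0 + 1 + 1 + 1 + 1 + 1 = 7 ≡ 1 (mod 2).
  s_3 = 0 + 1 + 0 + 1 + 1 + 1 + 1 + 1 = 6 ≡ 0 (mod 2).
  s_4 = 0 + 1 + 1 + 1 + 1 + 1 + 1 + 1 = 7 ≡ 1 (mod 2).
s = (1, 1, 0, 1)^T — this equals column 13 of H (binary 1101), so error is at position 13.
Correct: flip bit 13 of r = 001110101111111 to get c = 001110101111011.


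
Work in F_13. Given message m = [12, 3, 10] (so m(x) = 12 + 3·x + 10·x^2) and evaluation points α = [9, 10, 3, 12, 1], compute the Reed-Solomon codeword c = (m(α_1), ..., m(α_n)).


c = [4, 2, 7, 6, 12]

Message polynomial: m(x) = 12 + 3·x + 10·x^2 (mod 13).
For each evaluation point α_i, compute m(α_i) mod 13:
  α_1 = 9: Horner steps 10 → 2 → 4, so m(9) = 4.
  α_2 = 10: Horner steps 10 → 12 → 2, so m(10) = 2.
  α_3 = 3: Horner steps 10 → 7 → 7, so m(3) = 7.
  α_4 = 12: Horner steps 10 → 6 → 6, so m(12) = 6.
  α_5 = 1: Horner steps 10 → 0 → 12, so m(1) = 12.
Codeword c = [4, 2, 7, 6, 12] ∈ F_13^5.


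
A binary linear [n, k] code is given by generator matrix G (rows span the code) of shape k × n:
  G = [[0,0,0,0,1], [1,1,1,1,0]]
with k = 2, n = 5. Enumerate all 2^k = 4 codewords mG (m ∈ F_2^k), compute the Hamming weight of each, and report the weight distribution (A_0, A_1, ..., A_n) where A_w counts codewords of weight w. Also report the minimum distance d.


Weight distribution: A_0 = 1, A_1 = 1, A_4 = 1, A_5 = 1. Minimum distance d = 1.

Enumerate all 2^2 = 4 messages m ∈ F_2^2.
For each, compute codeword c = mG in F_2^5, then tally its weight.
  m = 00 → c = 00000, weight = 0.
  m = 10 → c = 00001, weight = 1.
  m = 01 → c = 11110, weight = 4.
  m = 11 → c = 11111, weight = 5.
Tally weights:
  weight 0: 1 codewords.
  weight 1: 1 codewords.
  weight 4: 1 codewords.
  weight 5: 1 codewords.
Minimum distance d = smallest w > 0 with A_w > 0 = 1.
Sanity: Σ A_w = 4 = 2^2 = 4 ✓.


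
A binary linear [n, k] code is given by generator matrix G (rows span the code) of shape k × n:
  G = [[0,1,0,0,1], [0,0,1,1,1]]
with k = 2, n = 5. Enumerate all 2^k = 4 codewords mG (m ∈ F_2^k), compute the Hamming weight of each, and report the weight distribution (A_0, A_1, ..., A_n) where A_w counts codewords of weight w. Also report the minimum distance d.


Weight distribution: A_0 = 1, A_2 = 1, A_3 = 2. Minimum distance d = 2.

Enumerate all 2^2 = 4 messages m ∈ F_2^2.
For each, compute codeword c = mG in F_2^5, then tally its weight.
  m = 00 → c = 00000, weight = 0.
  m = 10 → c = 01001, weight = 2.
  m = 01 → c = 00111, weight = 3.
  m = 11 → c = 01110, weight = 3.
Tally weights:
  weight 0: 1 codewords.
  weight 2: 1 codewords.
  weight 3: 2 codewords.
Minimum distance d = smallest w > 0 with A_w > 0 = 2.
Sanity: Σ A_w = 4 = 2^2 = 4 ✓.


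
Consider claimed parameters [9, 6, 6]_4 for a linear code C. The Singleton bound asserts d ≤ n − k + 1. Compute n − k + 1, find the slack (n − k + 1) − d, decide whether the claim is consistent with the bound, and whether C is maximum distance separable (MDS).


Singleton RHS = n − k + 1 = 4, slack = -2, bound violated (no such code; not MDS).

Singleton bound: d ≤ n − k + 1.
Here n = 9, k = 6, so n − k + 1 = 4.
Given d = 6, check d ≤ 4: NO.
Slack = (n − k + 1) − d = -2.
The slack is negative: d = 6 exceeds n − k + 1 = 4 by 2, so the Singleton bound is violated and no linear [9, 6, 6]_4 code can exist. In particular it is not MDS (MDS requires d = n − k + 1 exactly).
Description: the claimed parameters are [9, 6, 6]_4; such a code would be impossible (violates the Singleton bound).


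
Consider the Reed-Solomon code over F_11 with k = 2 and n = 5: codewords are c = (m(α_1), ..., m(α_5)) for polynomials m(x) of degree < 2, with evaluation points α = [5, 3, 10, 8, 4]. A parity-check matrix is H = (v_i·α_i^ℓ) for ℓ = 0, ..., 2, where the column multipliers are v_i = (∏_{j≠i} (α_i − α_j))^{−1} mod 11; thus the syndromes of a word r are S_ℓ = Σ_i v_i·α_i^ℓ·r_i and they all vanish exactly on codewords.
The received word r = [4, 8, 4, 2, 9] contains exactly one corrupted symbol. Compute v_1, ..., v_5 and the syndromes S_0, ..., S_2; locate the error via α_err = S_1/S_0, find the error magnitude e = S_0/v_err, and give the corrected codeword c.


S = (2, 10, 6), error at position 1, error magnitude e = 5, c = [10, 8, 4, 2, 9].

Step 1: column multipliers v_i = (∏_{j≠i}(α_i − α_j))^{−1} mod 11.
  i = 1 (α = 5): (5−3)(5−10)(5−8)(5−4) = 2·(−5)·(−3)·1 = 30 ≡ 8, so v_1 = 8^{−1} = 7 (mod 11).
  i = 2 (α = 3): (3−5)(3−10)(3−8)(3−4) = (−2)·(−7)·(−5)·(−1) = 70 ≡ 4, so v_2 = 4^{−1} = 3 (mod 11).
  i = 3 (α = 10): (10−5)(10−3)(10−8)(10−4) = 5·7·2·6 = 420 ≡ 2, so v_3 = 2^{−1} = 6 (mod 11).
  i = 4 (α = 8): (8−5)(8−3)(8−10)(8−4) = 3·5·(−2)·4 = −120 ≡ 1, so v_4 = 1^{−1} = 1 (mod 11).
  i = 5 (α = 4): (4−5)(4−3)(4−10)(4−8) = (−1)·1·(−6)·(−4) = −24 ≡ 9, so v_5 = 9^{−1} = 5 (mod 11).
  v = [7, 3, 6, 1, 5].
Step 2: syndromes of r = [4, 8, 4, 2, 9] (all sums mod 11).
  S_0 = Σ v_i r_i = 7·4 + 3·8 + 6·4 + 1·2 + 5·9 = 123 ≡ 2.
  S_1 = Σ v_i α_i r_i = 7·5·4 + 3·3·8 + 6·10·4 + 1·8·2 + 5·4·9 = 648 ≡ 10.
  α_i^2 mod 11 = [3, 9, 1, 9, 5].
  S_2 = Σ v_i α_i^2 r_i = 7·3·4 + 3·9·8 + 6·1·4 + 1·9·2 + 5·5·9 = 567 ≡ 6.
  S = (2, 10, 6) ≠ 0, so r is not a codeword (an error is present).
Step 3: locate the error. For a single error e at position i, S_ℓ = v_i·e·α_i^ℓ, so α_err = S_1/S_0.
  S_0^{−1} = 2^{−1} = 6 (mod 11), so α_err = 10·6 = 60 ≡ 5 = α_1. Error position i = 1.
  Consistency check: S_2/S_1 = 6·10 = 60 ≡ 5 = α_err ✓ (single-error assumption holds).
Step 4: error magnitude e = S_0/v_1 = S_0·∏_{j≠1}(α_1 − α_j) = 2·8 = 16 ≡ 5 (mod 11).
Step 5: correct position 1: c_1 = r_1 − e = 4 − 5 ≡ 10 (mod 11). Hence c = [10, 8, 4, 2, 9].
  Check: interpolating c through the α_i gives m(x) = 5 + 1·x (degree < 2) with m(α_i) = c_i for every i, so c is indeed a codeword.


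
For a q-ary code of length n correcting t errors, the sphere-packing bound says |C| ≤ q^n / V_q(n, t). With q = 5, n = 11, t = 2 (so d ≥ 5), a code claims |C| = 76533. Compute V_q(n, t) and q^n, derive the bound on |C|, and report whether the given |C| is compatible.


V_q(n, t) = 925, q^n = 48828125, Hamming bound = 52787, |C| = 76533 > bound (violated).

Step 1: Compute V_q(n, t) = Σ_{j=0}^2 C(n, j) (q−1)^j.
  j = 0: C(11,0)·(4)^0 = 1·1 = 1.
  j = 1: C(11,1)·(4)^1 = 11·4 = 44.
  j = 2: C(11,2)·(4)^2 = 55·16 = 880.
  V_q(n, t) = 1 + 44 + 880 = 925.
Step 2: q^n = 5^11 = 48828125.
Step 3: Hamming bound ⌊q^n / V_q(n,t)⌋ = ⌊48828125/925⌋ = 52787.
Step 4: Compare |C| = 76533 to 52787: violated.
The claimed |C| lies above the Hamming bound, so no 5-ary code of length 11 with d ≥ 5 can have 76533 codewords.


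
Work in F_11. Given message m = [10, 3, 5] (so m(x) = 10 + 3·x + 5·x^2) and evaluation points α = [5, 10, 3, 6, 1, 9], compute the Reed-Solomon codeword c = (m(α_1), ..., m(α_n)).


c = [7, 1, 9, 10, 7, 2]

Message polynomial: m(x) = 10 + 3·x + 5·x^2 (mod 11).
For each evaluation point α_i, compute m(α_i) mod 11:
  α_1 = 5: Horner steps 5 → 6 → 7, so m(5) = 7.
  α_2 = 10: Horner steps 5 → 9 → 1, so m(10) = 1.
  α_3 = 3: Horner steps 5 → 7 → 9, so m(3) = 9.
  α_4 = 6: Horner steps 5 → 0 → 10, so m(6) = 10.
  α_5 = 1: Horner steps 5 → 8 → 7, so m(1) = 7.
  α_6 = 9: Horner steps 5 → 4 → 2, so m(9) = 2.
Codeword c = [7, 1, 9, 10, 7, 2] ∈ F_11^6.


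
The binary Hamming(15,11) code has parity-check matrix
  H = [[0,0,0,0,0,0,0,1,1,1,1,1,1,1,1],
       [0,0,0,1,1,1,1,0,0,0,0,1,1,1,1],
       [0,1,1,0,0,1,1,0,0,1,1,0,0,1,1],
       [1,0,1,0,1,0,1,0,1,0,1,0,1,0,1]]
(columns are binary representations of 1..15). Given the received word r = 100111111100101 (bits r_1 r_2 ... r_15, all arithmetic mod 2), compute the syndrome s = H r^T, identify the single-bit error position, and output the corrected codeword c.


s = (1, 0, 0, 0)^T, error position = 8, corrected codeword c = 100111101100101

Compute s = H r^T mod 2 one row at a time:
  s_1 = 1 + 1 + 1 + 0 + 0 + 1 + 0 + 1 = 5 ≡ 1 (mod 2).
  s_2 = 1 + 1 + 1 + 1 + 0 + 1 + 0 + 1 = 6 ≡ 0 (mod 2).
  s_3 = 0 + 0 + 1 + 1 + 1 + 0 + 0 + 1 = 4 ≡ 0 (mod 2).
  s_4 = 1 + 0 + 1 + 1 + 1 + 0 + 1 + 1 = 6 ≡ 0 (mod 2).
s = (1, 0, 0, 0)^T — this equals column 8 of H (binary 1000), so error is at position 8.
Correct: flip bit 8 of r = 100111111100101 to get c = 100111101100101.


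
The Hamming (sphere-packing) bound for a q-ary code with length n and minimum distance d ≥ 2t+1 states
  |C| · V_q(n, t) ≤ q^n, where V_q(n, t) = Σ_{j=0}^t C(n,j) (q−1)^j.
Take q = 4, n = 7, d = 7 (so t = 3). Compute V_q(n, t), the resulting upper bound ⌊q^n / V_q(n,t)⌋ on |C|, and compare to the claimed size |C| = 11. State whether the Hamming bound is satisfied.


V_q(n, t) = 1156, q^n = 16384, Hamming bound = 14, |C| = 11 ≤ bound (satisfied).

Step 1: Compute V_q(n, t) = Σ_{j=0}^3 C(n, j) (q−1)^j.
  j = 0: C(7,0)·(3)^0 = 1·1 = 1.
  j = 1: C(7,1)·(3)^1 = 7·3 = 21.
  j = 2: C(7,2)·(3)^2 = 21·9 = 189.
  j = 3: C(7,3)·(3)^3 = 35·27 = 945.
  V_q(n, t) = 1 + 21 + 189 + 945 = 1156.
Step 2: q^n = 4^7 = 16384.
Step 3: Hamming bound ⌊q^n / V_q(n,t)⌋ = ⌊16384/1156⌋ = 14.
Step 4: Compare |C| = 11 to 14: satisfied.
The claimed |C| lies below the Hamming bound.


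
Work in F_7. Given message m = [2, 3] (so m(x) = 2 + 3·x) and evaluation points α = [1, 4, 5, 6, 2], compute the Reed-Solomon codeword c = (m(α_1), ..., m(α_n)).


c = [5, 0, 3, 6, 1]

Message polynomial: m(x) = 2 + 3·x (mod 7).
For each evaluation point α_i, compute m(α_i) mod 7:
  α_1 = 1: Horner steps 3 → 5, so m(1) = 5.
  α_2 = 4: Horner steps 3 → 0, so m(4) = 0.
  α_3 = 5: Horner steps 3 → 3, so m(5) = 3.
  α_4 = 6: Horner steps 3 → 6, so m(6) = 6.
  α_5 = 2: Horner steps 3 → 1, so m(2) = 1.
Codeword c = [5, 0, 3, 6, 1] ∈ F_7^5.


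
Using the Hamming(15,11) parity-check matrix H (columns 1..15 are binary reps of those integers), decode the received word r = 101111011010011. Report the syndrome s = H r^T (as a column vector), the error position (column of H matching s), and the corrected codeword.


s = (1, 1, 1, 0)^T, error position = 14, corrected codeword c = 101111011010001

Compute s = H r^T mod 2 one row at a time:
  s_1 = 1 + 1 + 0 + 1 + 0 + 0 + 1 + 1 = 5 ≡ 1 (mod 2).
  s_2 = 1 + 1 + 1 + 0 + 0 + 0 + 1 + 1 = 5 ≡ 1 (mod 2).
  s_3 = 0 + 1 + 1 + 0 + 0 + 1 + 1 + 1 = 5 ≡ 1 (mod 2).
  s_4 = 1 + 1 + 1 + 0 + 1 + 1 + 0 + 1 = 6 ≡ 0 (mod 2).
s = (1, 1, 1, 0)^T — this equals column 14 of H (binary 1110), so error is at position 14.
Correct: flip bit 14 of r = 101111011010011 to get c = 101111011010001.


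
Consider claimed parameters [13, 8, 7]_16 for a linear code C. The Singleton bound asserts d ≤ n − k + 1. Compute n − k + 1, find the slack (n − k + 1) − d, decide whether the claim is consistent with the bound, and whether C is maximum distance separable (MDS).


Singleton RHS = n − k + 1 = 6, slack = -1, bound violated (no such code; not MDS).

Singleton bound: d ≤ n − k + 1.
Here n = 13, k = 8, so n − k + 1 = 6.
Given d = 7, check d ≤ 6: NO.
Slack = (n − k + 1) − d = -1.
The slack is negative: d = 7 exceeds n − k + 1 = 6 by 1, so the Singleton bound is violated and no linear [13, 8, 7]_16 code can exist. In particular it is not MDS (MDS requires d = n − k + 1 exactly).
Description: the claimed parameters are [13, 8, 7]_16; such a code would be impossible (violates the Singleton bound).


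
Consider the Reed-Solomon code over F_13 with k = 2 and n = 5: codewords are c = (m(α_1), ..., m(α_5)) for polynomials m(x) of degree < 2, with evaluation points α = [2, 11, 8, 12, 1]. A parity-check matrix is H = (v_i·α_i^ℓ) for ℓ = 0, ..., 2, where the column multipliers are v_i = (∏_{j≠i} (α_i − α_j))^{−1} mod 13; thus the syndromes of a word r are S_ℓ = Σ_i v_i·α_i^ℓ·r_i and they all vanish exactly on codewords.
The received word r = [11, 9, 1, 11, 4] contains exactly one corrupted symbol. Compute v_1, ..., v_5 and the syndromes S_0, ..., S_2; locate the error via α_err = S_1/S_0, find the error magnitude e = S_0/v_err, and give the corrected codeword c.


S = (9, 4, 9), error at position 4, error magnitude e = 8, c = [11, 9, 1, 3, 4].

Step 1: column multipliers v_i = (∏_{j≠i}(α_i − α_j))^{−1} mod 13.
  i = 1 (α = 2): (2−11)(2−8)(2−12)(2−1) = (−9)·(−6)·(−10)·1 = −540 ≡ 6, so v_1 = 6^{−1} = 11 (mod 13).
  i = 2 (α = 11): (11−2)(11−8)(11−12)(11−1) = 9·3·(−1)·10 = −270 ≡ 3, so v_2 = 3^{−1} = 9 (mod 13).
  i = 3 (α = 8): (8−2)(8−11)(8−12)(8−1) = 6·(−3)·(−4)·7 = 504 ≡ 10, so v_3 = 10^{−1} = 4 (mod 13).
  i = 4 (α = 12): (12−2)(12−11)(12−8)(12−1) = 10·1·4·11 = 440 ≡ 11, so v_4 = 11^{−1} = 6 (mod 13).
  i = 5 (α = 1): (1−2)(1−11)(1−8)(1−12) = (−1)·(−10)·(−7)·(−11) = 770 ≡ 3, so v_5 = 3^{−1} = 9 (mod 13).
  v = [11, 9, 4, 6, 9].
Step 2: syndromes of r = [11, 9, 1, 11, 4] (all sums mod 13).
  S_0 = Σ v_i r_i = 11·11 + 9·9 + 4·1 + 6·11 + 9·4 = 308 ≡ 9.
  S_1 = Σ v_i α_i r_i = 11·2·11 + 9·11·9 + 4·8·1 + 6·12·11 + 9·1·4 = 1993 ≡ 4.
  α_i^2 mod 13 = [4, 4, 12, 1, 1].
  S_2 = Σ v_i α_i^2 r_i = 11·4·11 + 9·4·9 + 4·12·1 + 6·1·11 + 9·1·4 = 958 ≡ 9.
  S = (9, 4, 9) ≠ 0, so r is not a codeword (an error is present).
Step 3: locate the error. For a single error e at position i, S_ℓ = v_i·e·α_i^ℓ, so α_err = S_1/S_0.
  S_0^{−1} = 9^{−1} = 3 (mod 13), so α_err = 4·3 = 12 ≡ 12 = α_4. Error position i = 4.
  Consistency check: S_2/S_1 = 9·10 = 90 ≡ 12 = α_err ✓ (single-error assumption holds).
Step 4: error magnitude e = S_0/v_4 = S_0·∏_{j≠4}(α_4 − α_j) = 9·11 = 99 ≡ 8 (mod 13).
Step 5: correct position 4: c_4 = r_4 − e = 11 − 8 ≡ 3 (mod 13). Hence c = [11, 9, 1, 3, 4].
  Check: interpolating c through the α_i gives m(x) = 10 + 7·x (degree < 2) with m(α_i) = c_i for every i, so c is indeed a codeword.


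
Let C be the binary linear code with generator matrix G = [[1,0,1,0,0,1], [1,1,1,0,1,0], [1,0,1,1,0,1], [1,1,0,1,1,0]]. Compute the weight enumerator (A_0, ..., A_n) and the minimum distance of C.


Weight distribution: A_0 = 1, A_1 = 2, A_2 = 2, A_3 = 4, A_4 = 5, A_5 = 2. Minimum distance d = 1.

Enumerate all 2^4 = 16 messages m ∈ F_2^4.
For each, compute codeword c = mG in F_2^6, then tally its weight.
  m = 0000 → c = 000000, weight = 0.
  m = 1000 → c = 101001, weight = 3.
  m = 0100 → c = 111010, weight = 4.
  m = 1100 → c = 010011, weight = 3.
  m = 0010 → c = 101101, weight = 4.
  m = 1010 → c = 000100, weight = 1.
  m = 0110 → c = 010111, weight = 4.
  m = 1110 → c = 111110, weight = 5.
  m = 0001 → c = 110110, weight = 4.
  m = 1001 → c = 011111, weight = 5.
  m = 0101 → c = 001100, weight = 2.
  m = 1101 → c = 100101, weight = 3.
  m = 0011 → c = 011011, weight = 4.
  m = 1011 → c = 110010, weight = 3.
  m = 0111 → c = 100001, weight = 2.
  m = 1111 → c = 001000, weight = 1.
Tally weights:
  weight 0: 1 codewords.
  weight 1: 2 codewords.
  weight 2: 2 codewords.
  weight 3: 4 codewords.
  weight 4: 5 codewords.
  weight 5: 2 codewords.
Minimum distance d = smallest w > 0 with A_w > 0 = 1.
Sanity: Σ A_w = 16 = 2^4 = 16 ✓.


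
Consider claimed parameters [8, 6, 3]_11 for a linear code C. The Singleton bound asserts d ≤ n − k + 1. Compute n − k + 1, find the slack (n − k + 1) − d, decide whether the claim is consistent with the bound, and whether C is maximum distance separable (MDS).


Singleton RHS = n − k + 1 = 3, slack = 0, bound satisfied, MDS.

Singleton bound: d ≤ n − k + 1.
Here n = 8, k = 6, so n − k + 1 = 3.
Given d = 3, check d ≤ 3: YES.
Slack = (n − k + 1) − d = 0.
The code is MDS (slack = 0).
Description: the claimed parameters are [8, 6, 3]_11; such a code would be MDS (meets Singleton bound).


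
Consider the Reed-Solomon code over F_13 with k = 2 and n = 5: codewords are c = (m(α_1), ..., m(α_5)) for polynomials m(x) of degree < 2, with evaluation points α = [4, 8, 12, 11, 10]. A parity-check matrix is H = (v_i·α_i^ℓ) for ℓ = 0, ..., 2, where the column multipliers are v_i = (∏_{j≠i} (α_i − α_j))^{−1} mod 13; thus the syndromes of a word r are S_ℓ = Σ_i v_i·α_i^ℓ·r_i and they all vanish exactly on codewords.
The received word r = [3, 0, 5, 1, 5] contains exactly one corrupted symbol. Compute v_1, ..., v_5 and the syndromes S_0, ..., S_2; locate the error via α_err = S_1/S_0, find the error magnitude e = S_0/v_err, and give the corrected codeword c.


S = (5, 8, 5), error at position 3, error magnitude e = 8, c = [3, 0, 10, 1, 5].

Step 1: column multipliers v_i = (∏_{j≠i}(α_i − α_j))^{−1} mod 13.
  i = 1 (α = 4): (4−8)(4−12)(4−11)(4−10) = (−4)·(−8)·(−7)·(−6) = 1344 ≡ 5, so v_1 = 5^{−1} = 8 (mod 13).
  i = 2 (α = 8): (8−4)(8−12)(8−11)(8−10) = 4·(−4)·(−3)·(−2) = −96 ≡ 8, so v_2 = 8^{−1} = 5 (mod 13).
  i = 3 (α = 12): (12−4)(12−8)(12−11)(12−10) = 8·4·1·2 = 64 ≡ 12, so v_3 = 12^{−1} = 12 (mod 13).
  i = 4 (α = 11): (11−4)(11−8)(11−12)(11−10) = 7·3·(−1)·1 = −21 ≡ 5, so v_4 = 5^{−1} = 8 (mod 13).
  i = 5 (α = 10): (10−4)(10−8)(10−12)(10−11) = 6·2·(−2)·(−1) = 24 ≡ 11, so v_5 = 11^{−1} = 6 (mod 13).
  v = [8, 5, 12, 8, 6].
Step 2: syndromes of r = [3, 0, 5, 1, 5] (all sums mod 13).
  S_0 = Σ v_i r_i = 8·3 + 5·0 + 12·5 + 8·1 + 6·5 = 122 ≡ 5.
  S_1 = Σ v_i α_i r_i = 8·4·3 + 5·8·0 + 12·12·5 + 8·11·1 + 6·10·5 = 1204 ≡ 8.
  α_i^2 mod 13 = [3, 12, 1, 4, 9].
  S_2 = Σ v_i α_i^2 r_i = 8·3·3 + 5·12·0 + 12·1·5 + 8·4·1 + 6·9·5 = 434 ≡ 5.
  S = (5, 8, 5) ≠ 0, so r is not a codeword (an error is present).
Step 3: locate the error. For a single error e at position i, S_ℓ = v_i·e·α_i^ℓ, so α_err = S_1/S_0.
  S_0^{−1} = 5^{−1} = 8 (mod 13), so α_err = 8·8 = 64 ≡ 12 = α_3. Error position i = 3.
  Consistency check: S_2/S_1 = 5·5 = 25 ≡ 12 = α_err ✓ (single-error assumption holds).
Step 4: error magnitude e = S_0/v_3 = S_0·∏_{j≠3}(α_3 − α_j) = 5·12 = 60 ≡ 8 (mod 13).
Step 5: correct position 3: c_3 = r_3 − e = 5 − 8 ≡ 10 (mod 13). Hence c = [3, 0, 10, 1, 5].
  Check: interpolating c through the α_i gives m(x) = 6 + 9·x (degree < 2) with m(α_i) = c_i for every i, so c is indeed a codeword.


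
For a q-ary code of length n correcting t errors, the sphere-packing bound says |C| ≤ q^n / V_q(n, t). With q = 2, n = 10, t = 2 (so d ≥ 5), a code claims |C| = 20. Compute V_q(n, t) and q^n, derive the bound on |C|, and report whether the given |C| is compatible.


V_q(n, t) = 56, q^n = 1024, Hamming bound = 18, |C| = 20 > bound (violated).

Step 1: Compute V_q(n, t) = Σ_{j=0}^2 C(n, j) (q−1)^j.
  j = 0: C(10,0)·(1)^0 = 1·1 = 1.
  j = 1: C(10,1)·(1)^1 = 10·1 = 10.
  j = 2: C(10,2)·(1)^2 = 45·1 = 45.
  V_q(n, t) = 1 + 10 + 45 = 56.
Step 2: q^n = 2^10 = 1024.
Step 3: Hamming bound ⌊q^n / V_q(n,t)⌋ = ⌊1024/56⌋ = 18.
Step 4: Compare |C| = 20 to 18: violated.
The claimed |C| lies above the Hamming bound, so no 2-ary code of length 10 with d ≥ 5 can have 20 codewords.


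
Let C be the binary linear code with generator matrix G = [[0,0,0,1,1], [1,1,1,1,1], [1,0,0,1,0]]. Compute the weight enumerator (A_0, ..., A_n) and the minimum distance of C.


Weight distribution: A_0 = 1, A_2 = 3, A_3 = 3, A_5 = 1. Minimum distance d = 2.

Enumerate all 2^3 = 8 messages m ∈ F_2^3.
For each, compute codeword c = mG in F_2^5, then tally its weight.
  m = 000 → c = 00000, weight = 0.
  m = 100 → c = 00011, weight = 2.
  m = 010 → c = 11111, weight = 5.
  m = 110 → c = 11100, weight = 3.
  m = 001 → c = 10010, weight = 2.
  m = 101 → c = 10001, weight = 2.
  m = 011 → c = 01101, weight = 3.
  m = 111 → c = 01110, weight = 3.
Tally weights:
  weight 0: 1 codewords.
  weight 2: 3 codewords.
  weight 3: 3 codewords.
  weight 5: 1 codewords.
Minimum distance d = smallest w > 0 with A_w > 0 = 2.
Sanity: Σ A_w = 8 = 2^3 = 8 ✓.


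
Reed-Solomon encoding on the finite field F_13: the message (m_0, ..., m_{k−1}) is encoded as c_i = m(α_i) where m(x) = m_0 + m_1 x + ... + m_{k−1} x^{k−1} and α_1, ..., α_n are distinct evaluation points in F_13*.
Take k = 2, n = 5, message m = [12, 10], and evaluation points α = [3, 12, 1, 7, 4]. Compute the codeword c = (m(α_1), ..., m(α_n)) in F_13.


c = [3, 2, 9, 4, 0]

Message polynomial: m(x) = 12 + 10·x (mod 13).
For each evaluation point α_i, compute m(α_i) mod 13:
  α_1 = 3: Horner steps 10 → 3, so m(3) = 3.
  α_2 = 12: Horner steps 10 → 2, so m(12) = 2.
  α_3 = 1: Horner steps 10 → 9, so m(1) = 9.
  α_4 = 7: Horner steps 10 → 4, so m(7) = 4.
  α_5 = 4: Horner steps 10 → 0, so m(4) = 0.
Codeword c = [3, 2, 9, 4, 0] ∈ F_13^5.


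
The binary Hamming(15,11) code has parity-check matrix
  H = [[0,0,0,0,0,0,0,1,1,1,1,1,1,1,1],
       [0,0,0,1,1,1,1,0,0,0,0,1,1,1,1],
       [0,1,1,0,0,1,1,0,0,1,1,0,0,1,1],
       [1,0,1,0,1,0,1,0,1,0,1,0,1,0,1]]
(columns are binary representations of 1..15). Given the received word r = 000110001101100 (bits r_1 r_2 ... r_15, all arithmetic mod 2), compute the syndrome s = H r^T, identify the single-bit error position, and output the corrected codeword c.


s = (0, 0, 1, 1)^T, error position = 3, corrected codeword c = 001110001101100

Compute s = H r^T mod 2 one row at a time:
  s_1 = 0 + 1 + 1 + 0 + 1 + 1 + 0 + 0 = 4 ≡ 0 (mod 2).
  s_2 = 1 + 1 + 0 + 0 + 1 + 1 + 0 + 0 = 4 ≡ 0 (mod 2).
  s_3 = 0 + 0 + 0 + 0 + 1 + 0 + 0 + 0 = 1 ≡ 1 (mod 2).
  s_4 = 0 + 0 + 1 + 0 + 1 + 0 + 1 + 0 = 3 ≡ 1 (mod 2).
s = (0, 0, 1, 1)^T — this equals column 3 of H (binary 0011), so error is at position 3.
Correct: flip bit 3 of r = 000110001101100 to get c = 001110001101100.


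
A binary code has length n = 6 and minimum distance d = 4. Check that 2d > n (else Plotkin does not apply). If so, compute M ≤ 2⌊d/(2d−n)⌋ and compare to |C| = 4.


Plotkin bound M ≤ 4; given |C| = 4 ≤ bound (satisfied).

Check applicability: 2d = 8, n = 6.
2d − n = 2 > 0, so Plotkin applies.
Compute d/(2d−n) = 4/2 ≈ 2.0000.
⌊d/(2d−n)⌋ = 2.
Plotkin bound: M ≤ 2·2 = 4.
Given |C| = 4, check: satisfied.
This |C| is at the Plotkin bound.


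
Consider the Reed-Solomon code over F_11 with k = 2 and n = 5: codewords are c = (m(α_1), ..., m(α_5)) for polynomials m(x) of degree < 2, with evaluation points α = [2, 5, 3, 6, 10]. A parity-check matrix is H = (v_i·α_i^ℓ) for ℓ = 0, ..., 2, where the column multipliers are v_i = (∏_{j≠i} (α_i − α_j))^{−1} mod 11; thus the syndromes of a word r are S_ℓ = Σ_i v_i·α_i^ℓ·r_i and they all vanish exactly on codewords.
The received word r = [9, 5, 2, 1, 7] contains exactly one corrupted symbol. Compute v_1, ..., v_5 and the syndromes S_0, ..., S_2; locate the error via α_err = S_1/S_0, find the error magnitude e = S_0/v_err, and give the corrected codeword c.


S = (10, 9, 7), error at position 1, error magnitude e = 3, c = [6, 5, 2, 1, 7].

Step 1: column multipliers v_i = (∏_{j≠i}(α_i − α_j))^{−1} mod 11.
  i = 1 (α = 2): (2−5)(2−3)(2−6)(2−10) = (−3)·(−1)·(−4)·(−8) = 96 ≡ 8, so v_1 = 8^{−1} = 7 (mod 11).
  i = 2 (α = 5): (5−2)(5−3)(5−6)(5−10) = 3·2·(−1)·(−5) = 30 ≡ 8, so v_2 = 8^{−1} = 7 (mod 11).
  i = 3 (α = 3): (3−2)(3−5)(3−6)(3−10) = 1·(−2)·(−3)·(−7) = −42 ≡ 2, so v_3 = 2^{−1} = 6 (mod 11).
  i = 4 (α = 6): (6−2)(6−5)(6−3)(6−10) = 4·1·3·(−4) = −48 ≡ 7, so v_4 = 7^{−1} = 8 (mod 11).
  i = 5 (α = 10): (10−2)(10−5)(10−3)(10−6) = 8·5·7·4 = 1120 ≡ 9, so v_5 = 9^{−1} = 5 (mod 11).
  v = [7, 7, 6, 8, 5].
Step 2: syndromes of r = [9, 5, 2, 1, 7] (all sums mod 11).
  S_0 = Σ v_i r_i = 7·9 + 7·5 + 6·2 + 8·1 + 5·7 = 153 ≡ 10.
  S_1 = Σ v_i α_i r_i = 7·2·9 + 7·5·5 + 6·3·2 + 8·6·1 + 5·10·7 = 735 ≡ 9.
  α_i^2 mod 11 = [4, 3, 9, 3, 1].
  S_2 = Σ v_i α_i^2 r_i = 7·4·9 + 7·3·5 + 6·9·2 + 8·3·1 + 5·1·7 = 524 ≡ 7.
  S = (10, 9, 7) ≠ 0, so r is not a codeword (an error is present).
Step 3: locate the error. For a single error e at position i, S_ℓ = v_i·e·α_i^ℓ, so α_err = S_1/S_0.
  S_0^{−1} = 10^{−1} = 10 (mod 11), so α_err = 9·10 = 90 ≡ 2 = α_1. Error position i = 1.
  Consistency check: S_2/S_1 = 7·5 = 35 ≡ 2 = α_err ✓ (single-error assumption holds).
Step 4: error magnitude e = S_0/v_1 = S_0·∏_{j≠1}(α_1 − α_j) = 10·8 = 80 ≡ 3 (mod 11).
Step 5: correct position 1: c_1 = r_1 − e = 9 − 3 ≡ 6 (mod 11). Hence c = [6, 5, 2, 1, 7].
  Check: interpolating c through the α_i gives m(x) = 3 + 7·x (degree < 2) with m(α_i) = c_i for every i, so c is indeed a codeword.


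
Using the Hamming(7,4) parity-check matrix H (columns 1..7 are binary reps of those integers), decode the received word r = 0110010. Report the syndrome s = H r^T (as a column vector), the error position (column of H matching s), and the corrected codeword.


s = (1, 1, 1)^T, error position = 7, corrected codeword c = 0110011

Compute s = H r^T mod 2 one row at a time:
  s_1 = 0 + 0 + 1 + 0 = 1 ≡ 1 (mod 2).
  s_2 = 1 + 1 + 1 + 0 = 3 ≡ 1 (mod 2).
  s_3 = 0 + 1 + 0 + 0 = 1 ≡ 1 (mod 2).
s = (1, 1, 1)^T — this equals column 7 of H (binary 111), so error is at position 7.
Correct: flip bit 7 of r = 0110010 to get c = 0110011.


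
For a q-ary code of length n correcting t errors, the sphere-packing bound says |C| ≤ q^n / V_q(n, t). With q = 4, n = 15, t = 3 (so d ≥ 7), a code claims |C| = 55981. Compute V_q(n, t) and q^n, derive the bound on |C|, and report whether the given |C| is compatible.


V_q(n, t) = 13276, q^n = 1073741824, Hamming bound = 80878, |C| = 55981 ≤ bound (satisfied).

Step 1: Compute V_q(n, t) = Σ_{j=0}^3 C(n, j) (q−1)^j.
  j = 0: C(15,0)·(3)^0 = 1·1 = 1.
  j = 1: C(15,1)·(3)^1 = 15·3 = 45.
  j = 2: C(15,2)·(3)^2 = 105·9 = 945.
  j = 3: C(15,3)·(3)^3 = 455·27 = 12285.
  V_q(n, t) = 1 + 45 + 945 + 12285 = 13276.
Step 2: q^n = 4^15 = 1073741824.
Step 3: Hamming bound ⌊q^n / V_q(n,t)⌋ = ⌊1073741824/13276⌋ = 80878.
Step 4: Compare |C| = 55981 to 80878: satisfied.
The claimed |C| lies below the Hamming bound.


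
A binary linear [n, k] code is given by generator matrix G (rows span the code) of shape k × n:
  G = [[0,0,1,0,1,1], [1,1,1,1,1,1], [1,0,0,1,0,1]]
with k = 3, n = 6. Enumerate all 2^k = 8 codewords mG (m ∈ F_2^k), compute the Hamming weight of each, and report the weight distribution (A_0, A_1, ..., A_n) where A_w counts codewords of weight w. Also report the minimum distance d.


Weight distribution: A_0 = 1, A_2 = 1, A_3 = 4, A_4 = 1, A_6 = 1. Minimum distance d = 2.

Enumerate all 2^3 = 8 messages m ∈ F_2^3.
For each, compute codeword c = mG in F_2^6, then tally its weight.
  m = 000 → c = 000000, weight = 0.
  m = 100 → c = 001011, weight = 3.
  m = 010 → c = 111111, weight = 6.
  m = 110 → c = 110100, weight = 3.
  m = 001 → c = 100101, weight = 3.
  m = 101 → c = 101110, weight = 4.
  m = 011 → c = 011010, weight = 3.
  m = 111 → c = 010001, weight = 2.
Tally weights:
  weight 0: 1 codewords.
  weight 2: 1 codewords.
  weight 3: 4 codewords.
  weight 4: 1 codewords.
  weight 6: 1 codewords.
Minimum distance d = smallest w > 0 with A_w > 0 = 2.
Sanity: Σ A_w = 8 = 2^3 = 8 ✓.


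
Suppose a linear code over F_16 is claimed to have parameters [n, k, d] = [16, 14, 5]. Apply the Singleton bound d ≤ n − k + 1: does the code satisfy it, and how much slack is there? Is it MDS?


Singleton RHS = n − k + 1 = 3, slack = -2, bound violated (no such code; not MDS).

Singleton bound: d ≤ n − k + 1.
Here n = 16, k = 14, so n − k + 1 = 3.
Given d = 5, check d ≤ 3: NO.
Slack = (n − k + 1) − d = -2.
The slack is negative: d = 5 exceeds n − k + 1 = 3 by 2, so the Singleton bound is violated and no linear [16, 14, 5]_16 code can exist. In particular it is not MDS (MDS requires d = n − k + 1 exactly).
Description: the claimed parameters are [16, 14, 5]_16; such a code would be impossible (violates the Singleton bound).


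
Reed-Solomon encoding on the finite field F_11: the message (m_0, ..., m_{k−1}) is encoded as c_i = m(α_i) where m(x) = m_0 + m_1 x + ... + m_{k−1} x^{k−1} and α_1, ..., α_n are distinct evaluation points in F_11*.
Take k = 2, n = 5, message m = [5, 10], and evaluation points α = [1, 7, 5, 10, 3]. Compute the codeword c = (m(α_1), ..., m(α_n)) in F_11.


c = [4, 9, 0, 6, 2]

Message polynomial: m(x) = 5 + 10·x (mod 11).
For each evaluation point α_i, compute m(α_i) mod 11:
  α_1 = 1: Horner steps 10 → 4, so m(1) = 4.
  α_2 = 7: Horner steps 10 → 9, so m(7) = 9.
  α_3 = 5: Horner steps 10 → 0, so m(5) = 0.
  α_4 = 10: Horner steps 10 → 6, so m(10) = 6.
  α_5 = 3: Horner steps 10 → 2, so m(3) = 2.
Codeword c = [4, 9, 0, 6, 2] ∈ F_11^5.


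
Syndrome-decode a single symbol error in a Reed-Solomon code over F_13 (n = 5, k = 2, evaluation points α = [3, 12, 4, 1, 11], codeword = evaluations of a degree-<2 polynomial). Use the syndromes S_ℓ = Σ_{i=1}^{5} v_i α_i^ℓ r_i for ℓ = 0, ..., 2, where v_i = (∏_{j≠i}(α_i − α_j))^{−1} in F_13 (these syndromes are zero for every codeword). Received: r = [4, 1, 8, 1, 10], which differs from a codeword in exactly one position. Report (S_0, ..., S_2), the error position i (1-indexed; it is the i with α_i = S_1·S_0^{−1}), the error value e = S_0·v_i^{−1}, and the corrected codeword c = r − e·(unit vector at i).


S = (7, 7, 7), error at position 4, error magnitude e = 5, c = [4, 1, 8, 9, 10].

Step 1: column multipliers v_i = (∏_{j≠i}(α_i − α_j))^{−1} mod 13.
  i = 1 (α = 3): (3−12)(3−4)(3−1)(3−11) = (−9)·(−1)·2·(−8) = −144 ≡ 12, so v_1 = 12^{−1} = 12 (mod 13).
  i = 2 (α = 12): (12−3)(12−4)(12−1)(12−11) = 9·8·11·1 = 792 ≡ 12, so v_2 = 12^{−1} = 12 (mod 13).
  i = 3 (α = 4): (4−3)(4−12)(4−1)(4−11) = 1·(−8)·3·(−7) = 168 ≡ 12, so v_3 = 12^{−1} = 12 (mod 13).
  i = 4 (α = 1): (1−3)(1−12)(1−4)(1−11) = (−2)·(−11)·(−3)·(−10) = 660 ≡ 10, so v_4 = 10^{−1} = 4 (mod 13).
  i = 5 (α = 11): (11−3)(11−12)(11−4)(11−1) = 8·(−1)·7·10 = −560 ≡ 12, so v_5 = 12^{−1} = 12 (mod 13).
  v = [12, 12, 12, 4, 12].
Step 2: syndromes of r = [4, 1, 8, 1, 10] (all sums mod 13).
  S_0 = Σ v_i r_i = 12·4 + 12·1 + 12·8 + 4·1 + 12·10 = 280 ≡ 7.
  S_1 = Σ v_i α_i r_i = 12·3·4 + 12·12·1 + 12·4·8 + 4·1·1 + 12·11·10 = 1996 ≡ 7.
  α_i^2 mod 13 = [9, 1, 3, 1, 4].
  S_2 = Σ v_i α_i^2 r_i = 12·9·4 + 12·1·1 + 12·3·8 + 4·1·1 + 12·4·10 = 1216 ≡ 7.
  S = (7, 7, 7) ≠ 0, so r is not a codeword (an error is present).
Step 3: locate the error. For a single error e at position i, S_ℓ = v_i·e·α_i^ℓ, so α_err = S_1/S_0.
  S_0^{−1} = 7^{−1} = 2 (mod 13), so α_err = 7·2 = 14 ≡ 1 = α_4. Error position i = 4.
  Consistency check: S_2/S_1 = 7·2 = 14 ≡ 1 = α_err ✓ (single-error assumption holds).
Step 4: error magnitude e = S_0/v_4 = S_0·∏_{j≠4}(α_4 − α_j) = 7·10 = 70 ≡ 5 (mod 13).
Step 5: correct position 4: c_4 = r_4 − e = 1 − 5 ≡ 9 (mod 13). Hence c = [4, 1, 8, 9, 10].
  Check: interpolating c through the α_i gives m(x) = 5 + 4·x (degree < 2) with m(α_i) = c_i for every i, so c is indeed a codeword.


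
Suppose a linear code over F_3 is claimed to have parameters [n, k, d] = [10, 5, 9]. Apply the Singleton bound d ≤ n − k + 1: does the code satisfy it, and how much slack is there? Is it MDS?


Singleton RHS = n − k + 1 = 6, slack = -3, bound violated (no such code; not MDS).

Singleton bound: d ≤ n − k + 1.
Here n = 10, k = 5, so n − k + 1 = 6.
Given d = 9, check d ≤ 6: NO.
Slack = (n − k + 1) − d = -3.
The slack is negative: d = 9 exceeds n − k + 1 = 6 by 3, so the Singleton bound is violated and no linear [10, 5, 9]_3 code can exist. In particular it is not MDS (MDS requires d = n − k + 1 exactly).
Description: the claimed parameters are [10, 5, 9]_3; such a code would be impossible (violates the Singleton bound).


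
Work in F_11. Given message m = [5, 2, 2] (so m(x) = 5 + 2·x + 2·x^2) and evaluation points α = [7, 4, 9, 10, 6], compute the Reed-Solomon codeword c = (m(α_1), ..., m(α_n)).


c = [7, 1, 9, 5, 1]

Message polynomial: m(x) = 5 + 2·x + 2·x^2 (mod 11).
For each evaluation point α_i, compute m(α_i) mod 11:
  α_1 = 7: Horner steps 2 → 5 → 7, so m(7) = 7.
  α_2 = 4: Horner steps 2 → 10 → 1, so m(4) = 1.
  α_3 = 9: Horner steps 2 → 9 → 9, so m(9) = 9.
  α_4 = 10: Horner steps 2 → 0 → 5, so m(10) = 5.
  α_5 = 6: Horner steps 2 → 3 → 1, so m(6) = 1.
Codeword c = [7, 1, 9, 5, 1] ∈ F_11^5.


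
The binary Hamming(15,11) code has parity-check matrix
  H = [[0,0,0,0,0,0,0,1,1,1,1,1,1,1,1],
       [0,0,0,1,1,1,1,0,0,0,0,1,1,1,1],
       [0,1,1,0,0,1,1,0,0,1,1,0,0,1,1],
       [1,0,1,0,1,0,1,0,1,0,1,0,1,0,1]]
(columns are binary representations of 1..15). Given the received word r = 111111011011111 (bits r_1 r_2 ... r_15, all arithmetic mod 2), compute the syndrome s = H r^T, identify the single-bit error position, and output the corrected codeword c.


s = (1, 1, 0, 1)^T, error position = 13, corrected codeword c = 111111011011011

Compute s = H r^T mod 2 one row at a time:
  s_1 = 1 + 1 + 0 + 1 + 1 + 1 + 1 + 1 = 7 ≡ 1 (mod 2).
  s_2 = 1 + 1 + 1 + 0 + 1 + 1 + 1 + 1 = 7 ≡ 1 (mod 2).
  s_3 = 1 + 1 + 1 + 0 + 0 + 1 + 1 + 1 = 6 ≡ 0 (mod 2).
  s_4 = 1 + 1 + 1 + 0 + 1 + 1 + 1 + 1 = 7 ≡ 1 (mod 2).
s = (1, 1, 0, 1)^T — this equals column 13 of H (binary 1101), so error is at position 13.
Correct: flip bit 13 of r = 111111011011111 to get c = 111111011011011.


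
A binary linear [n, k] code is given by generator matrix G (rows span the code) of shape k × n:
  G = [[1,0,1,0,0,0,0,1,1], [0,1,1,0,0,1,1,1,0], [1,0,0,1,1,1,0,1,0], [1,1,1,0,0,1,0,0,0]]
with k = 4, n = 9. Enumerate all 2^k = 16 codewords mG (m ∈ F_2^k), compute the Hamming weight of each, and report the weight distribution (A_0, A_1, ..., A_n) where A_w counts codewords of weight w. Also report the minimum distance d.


Weight distribution: A_0 = 1, A_3 = 2, A_4 = 4, A_5 = 6, A_6 = 2, A_8 = 1. Minimum distance d = 3.

Enumerate all 2^4 = 16 messages m ∈ F_2^4.
For each, compute codeword c = mG in F_2^9, then tally its weight.
  m = 0000 → c = 000000000, weight = 0.
  m = 1000 → c = 101000011, weight = 4.
  m = 0100 → c = 011001110, weight = 5.
  m = 1100 → c = 110001101, weight = 5.
  m = 0010 → c = 100111010, weight = 5.
  m = 1010 → c = 001111001, weight = 5.
  m = 0110 → c = 111110100, weight = 6.
  m = 1110 → c = 010110111, weight = 6.
  m = 0001 → c = 111001000, weight = 4.
  m = 1001 → c = 010001011, weight = 4.
  m = 0101 → c = 100000110, weight = 3.
  m = 1101 → c = 001000101, weight = 3.
  m = 0011 → c = 011110010, weight = 5.
  m = 1011 → c = 110110001, weight = 5.
  m = 0111 → c = 000111100, weight = 4.
  m = 1111 → c = 101111111, weight = 8.
Tally weights:
  weight 0: 1 codewords.
  weight 3: 2 codewords.
  weight 4: 4 codewords.
  weight 5: 6 codewords.
  weight 6: 2 codewords.
  weight 8: 1 codewords.
Minimum distance d = smallest w > 0 with A_w > 0 = 3.
Sanity: Σ A_w = 16 = 2^4 = 16 ✓.


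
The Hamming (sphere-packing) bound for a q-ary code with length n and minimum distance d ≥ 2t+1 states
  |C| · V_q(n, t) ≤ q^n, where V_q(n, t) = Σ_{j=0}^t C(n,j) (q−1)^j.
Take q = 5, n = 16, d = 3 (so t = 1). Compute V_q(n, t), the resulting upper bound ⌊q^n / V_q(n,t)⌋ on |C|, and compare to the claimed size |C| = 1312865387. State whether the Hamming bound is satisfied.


V_q(n, t) = 65, q^n = 152587890625, Hamming bound = 2347506009, |C| = 1312865387 ≤ bound (satisfied).

Step 1: Compute V_q(n, t) = Σ_{j=0}^1 C(n, j) (q−1)^j.
  j = 0: C(16,0)·(4)^0 = 1·1 = 1.
  j = 1: C(16,1)·(4)^1 = 16·4 = 64.
  V_q(n, t) = 1 + 64 = 65.
Step 2: q^n = 5^16 = 152587890625.
Step 3: Hamming bound ⌊q^n / V_q(n,t)⌋ = ⌊152587890625/65⌋ = 2347506009.
Step 4: Compare |C| = 1312865387 to 2347506009: satisfied.
The claimed |C| lies below the Hamming bound.


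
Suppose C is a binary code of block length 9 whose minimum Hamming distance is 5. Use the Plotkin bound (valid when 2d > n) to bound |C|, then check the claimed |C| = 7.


Plotkin bound M ≤ 10; given |C| = 7 ≤ bound (satisfied).

Check applicability: 2d = 10, n = 9.
2d − n = 1 > 0, so Plotkin applies.
Compute d/(2d−n) = 5/1 ≈ 5.0000.
⌊d/(2d−n)⌋ = 5.
Plotkin bound: M ≤ 2·5 = 10.
Given |C| = 7, check: satisfied.
This |C| is below the Plotkin bound.
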